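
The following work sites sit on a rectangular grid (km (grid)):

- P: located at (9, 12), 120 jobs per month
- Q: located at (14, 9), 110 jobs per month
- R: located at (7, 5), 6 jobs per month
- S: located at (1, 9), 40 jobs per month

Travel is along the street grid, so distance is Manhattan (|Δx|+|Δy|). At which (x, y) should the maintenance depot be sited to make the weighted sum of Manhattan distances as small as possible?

Manhattan distance separates: Σwᵢ(|x−xᵢ|+|y−yᵢ|) = Σwᵢ|x−xᵢ| + Σwᵢ|y−yᵢ|, so x and y are optimised independently as 1-D weighted medians.
Total weight W = 276; half = 138.
x-coordinate, sorted with cumulative weight:
  x=1 (S, w=40) cum 40
  x=7 (R, w=6) cum 46
  x=9 (P, w=120) cum 166  ← median
  x=14 (Q, w=110) cum 276
⇒ x* = 9
y-coordinate, sorted with cumulative weight:
  y=5 (R, w=6) cum 6
  y=9 (Q, w=110) cum 116
  y=9 (S, w=40) cum 156  ← median
  y=12 (P, w=120) cum 276
⇒ y* = 9

(9, 9)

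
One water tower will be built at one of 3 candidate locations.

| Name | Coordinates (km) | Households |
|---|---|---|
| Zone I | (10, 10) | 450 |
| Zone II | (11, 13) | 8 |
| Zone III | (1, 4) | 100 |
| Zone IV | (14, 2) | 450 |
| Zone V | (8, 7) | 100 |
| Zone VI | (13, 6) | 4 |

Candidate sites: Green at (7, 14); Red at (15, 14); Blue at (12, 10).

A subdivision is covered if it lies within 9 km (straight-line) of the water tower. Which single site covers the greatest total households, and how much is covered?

Coverage radius r = 9 km; a point is covered iff (Δx)²+(Δy)² ≤ 9² = 81.
  Green (7, 14): covers {Zone I, Zone II, Zone V} → 558
  Red (15, 14): covers {Zone I, Zone II, Zone VI} → 462
  Blue (12, 10): covers {Zone I, Zone II, Zone IV, Zone V, Zone VI} → 1012
Maximum coverage at Blue: 1012 households.

Blue, covering 1012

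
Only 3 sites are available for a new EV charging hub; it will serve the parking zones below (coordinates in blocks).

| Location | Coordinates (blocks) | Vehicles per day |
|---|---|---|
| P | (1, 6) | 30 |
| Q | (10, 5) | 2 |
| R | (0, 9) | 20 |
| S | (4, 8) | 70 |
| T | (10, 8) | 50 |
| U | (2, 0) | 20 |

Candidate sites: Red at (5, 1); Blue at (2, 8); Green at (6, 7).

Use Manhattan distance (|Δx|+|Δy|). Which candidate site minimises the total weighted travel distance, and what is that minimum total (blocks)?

Total weighted distance at each candidate:
  Red (5, 1): total = 1788
  Blue (2, 8): total = 872
  Green (6, 7): total = 1032
Minimum is at Blue with total 872 blocks.

Blue, total 872 blocks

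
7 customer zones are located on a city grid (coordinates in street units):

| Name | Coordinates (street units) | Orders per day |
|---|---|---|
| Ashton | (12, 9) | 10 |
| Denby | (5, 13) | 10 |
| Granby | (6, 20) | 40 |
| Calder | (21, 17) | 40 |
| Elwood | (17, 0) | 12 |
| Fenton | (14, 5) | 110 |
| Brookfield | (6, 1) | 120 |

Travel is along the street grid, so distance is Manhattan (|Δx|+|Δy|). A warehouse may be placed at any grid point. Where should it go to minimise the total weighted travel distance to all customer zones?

Manhattan distance separates: Σwᵢ(|x−xᵢ|+|y−yᵢ|) = Σwᵢ|x−xᵢ| + Σwᵢ|y−yᵢ|, so x and y are optimised independently as 1-D weighted medians.
Total weight W = 342; half = 171.
x-coordinate, sorted with cumulative weight:
  x=5 (Denby, w=10) cum 10
  x=6 (Granby, w=40) cum 50
  x=6 (Brookfield, w=120) cum 170
  x=12 (Ashton, w=10) cum 180  ← median
  x=14 (Fenton, w=110) cum 290
  x=17 (Elwood, w=12) cum 302
  x=21 (Calder, w=40) cum 342
⇒ x* = 12
y-coordinate, sorted with cumulative weight:
  y=0 (Elwood, w=12) cum 12
  y=1 (Brookfield, w=120) cum 132
  y=5 (Fenton, w=110) cum 242  ← median
  y=9 (Ashton, w=10) cum 252
  y=13 (Denby, w=10) cum 262
  y=17 (Calder, w=40) cum 302
  y=20 (Granby, w=40) cum 342
⇒ y* = 5

(12, 5)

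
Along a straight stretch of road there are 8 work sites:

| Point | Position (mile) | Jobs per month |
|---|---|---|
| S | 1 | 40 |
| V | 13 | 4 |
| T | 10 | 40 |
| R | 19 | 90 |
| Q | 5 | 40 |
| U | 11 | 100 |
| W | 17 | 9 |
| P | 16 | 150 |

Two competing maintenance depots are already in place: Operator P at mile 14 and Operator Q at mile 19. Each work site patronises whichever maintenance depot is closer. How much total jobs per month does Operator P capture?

374

The indifferent point is the midpoint (14+19)/2 = 16.5; work sites left of it (closer to Operator P at 14) go to Operator P, those right go to Operator Q.
  S at 1 (w=40) → Operator P
  Q at 5 (w=40) → Operator P
  T at 10 (w=40) → Operator P
  U at 11 (w=100) → Operator P
  V at 13 (w=4) → Operator P
  P at 16 (w=150) → Operator P
  W at 17 (w=9) → Operator Q
  R at 19 (w=90) → Operator Q
Operator P captures 374; Operator Q captures 99.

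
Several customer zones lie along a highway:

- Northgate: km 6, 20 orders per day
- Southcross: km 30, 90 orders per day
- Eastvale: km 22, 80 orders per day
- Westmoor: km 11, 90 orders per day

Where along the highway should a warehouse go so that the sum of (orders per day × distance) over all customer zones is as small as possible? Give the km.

x = 22

For a sum of weighted absolute distances on a line, the optimum is the weighted median (not the mean). Total weight W = 280; half-weight = 140.
Sort by position and accumulate weight:
  km 6 (Northgate, w=20) → cum 20
  km 11 (Westmoor, w=90) → cum 110
  km 22 (Eastvale, w=80) → cum 190  ≥ 140 → median here
  km 30 (Southcross, w=90) → cum 280
Optimal location: km 22.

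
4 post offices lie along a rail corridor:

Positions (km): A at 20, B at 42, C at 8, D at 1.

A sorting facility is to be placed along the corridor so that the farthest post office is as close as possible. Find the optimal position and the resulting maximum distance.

location 21.5, max distance 20.5

The 1-center on a line is the midpoint of the two extreme points: leftmost at 1, rightmost at 42.
Optimal location = (1 + 42)/2 = 21.5; maximum distance = (42 − 1)/2 = 20.5.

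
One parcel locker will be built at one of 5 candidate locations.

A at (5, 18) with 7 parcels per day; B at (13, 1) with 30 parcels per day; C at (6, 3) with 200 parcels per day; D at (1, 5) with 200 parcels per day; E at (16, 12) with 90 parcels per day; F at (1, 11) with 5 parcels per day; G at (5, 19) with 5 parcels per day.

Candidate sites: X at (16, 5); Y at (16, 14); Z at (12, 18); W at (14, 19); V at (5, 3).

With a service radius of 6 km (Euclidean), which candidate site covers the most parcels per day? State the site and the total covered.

V, covering 400

Coverage radius r = 6 km; a point is covered iff (Δx)²+(Δy)² ≤ 6² = 36.
  X (16, 5): covers {B} → 30
  Y (16, 14): covers {E} → 90
  Z (12, 18): covers {none} → 0
  W (14, 19): covers {none} → 0
  V (5, 3): covers {C, D} → 400
Maximum coverage at V: 400 parcels per day.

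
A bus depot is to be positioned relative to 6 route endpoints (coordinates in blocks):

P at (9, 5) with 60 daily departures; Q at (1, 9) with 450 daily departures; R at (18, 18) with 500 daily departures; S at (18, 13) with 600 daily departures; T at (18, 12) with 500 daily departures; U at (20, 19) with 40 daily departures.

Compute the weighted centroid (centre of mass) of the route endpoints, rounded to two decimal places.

(14.23, 12.98)

The minimiser of Σwᵢ‖p−pᵢ‖² is the weighted centroid p* = (Σwᵢpᵢ)/(Σwᵢ).
Σwᵢ = 2150.
Σwᵢxᵢ = 60·9 + 450·1 + 500·18 + 600·18 + 500·18 + 40·20 = 30590.
Σwᵢyᵢ = 60·5 + 450·9 + 500·18 + 600·13 + 500·12 + 40·19 = 27910.
x* = 30590/2150 = 14.23, y* = 27910/2150 = 12.98.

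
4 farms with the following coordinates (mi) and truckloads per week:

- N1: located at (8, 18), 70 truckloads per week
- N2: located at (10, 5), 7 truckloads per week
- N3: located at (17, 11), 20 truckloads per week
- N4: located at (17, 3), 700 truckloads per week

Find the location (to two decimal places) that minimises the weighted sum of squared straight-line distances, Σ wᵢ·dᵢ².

(16.15, 4.54)

The minimiser of Σwᵢ‖p−pᵢ‖² is the weighted centroid p* = (Σwᵢpᵢ)/(Σwᵢ).
Σwᵢ = 797.
Σwᵢxᵢ = 70·8 + 7·10 + 20·17 + 700·17 = 12870.
Σwᵢyᵢ = 70·18 + 7·5 + 20·11 + 700·3 = 3615.
x* = 12870/797 = 16.15, y* = 3615/797 = 4.54.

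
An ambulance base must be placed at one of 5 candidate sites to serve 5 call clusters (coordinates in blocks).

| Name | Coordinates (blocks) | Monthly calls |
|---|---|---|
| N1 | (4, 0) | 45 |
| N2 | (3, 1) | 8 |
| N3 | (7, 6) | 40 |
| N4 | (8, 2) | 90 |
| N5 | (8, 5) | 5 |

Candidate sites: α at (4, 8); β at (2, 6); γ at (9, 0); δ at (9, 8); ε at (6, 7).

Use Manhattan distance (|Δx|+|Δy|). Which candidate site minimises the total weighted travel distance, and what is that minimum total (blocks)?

γ, total 901 blocks

Total weighted distance at each candidate:
  α (4, 8): total = 1559
  β (2, 6): total = 1543
  γ (9, 0): total = 901
  δ (9, 8): total = 1499
  ε (6, 7): total = 1207
Minimum is at γ with total 901 blocks.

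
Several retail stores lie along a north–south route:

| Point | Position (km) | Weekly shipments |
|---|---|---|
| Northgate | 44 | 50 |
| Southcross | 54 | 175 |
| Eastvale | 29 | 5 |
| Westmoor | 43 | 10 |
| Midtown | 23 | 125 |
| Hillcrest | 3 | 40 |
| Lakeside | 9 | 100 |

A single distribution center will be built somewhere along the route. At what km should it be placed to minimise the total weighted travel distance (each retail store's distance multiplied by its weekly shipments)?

x = 23

For a sum of weighted absolute distances on a line, the optimum is the weighted median (not the mean). Total weight W = 505; half-weight = 252.5.
Sort by position and accumulate weight:
  km 3 (Hillcrest, w=40) → cum 40
  km 9 (Lakeside, w=100) → cum 140
  km 23 (Midtown, w=125) → cum 265  ≥ 252.5 → median here
  km 29 (Eastvale, w=5) → cum 270
  km 43 (Westmoor, w=10) → cum 280
  km 44 (Northgate, w=50) → cum 330
  km 54 (Southcross, w=175) → cum 505
Optimal location: km 23.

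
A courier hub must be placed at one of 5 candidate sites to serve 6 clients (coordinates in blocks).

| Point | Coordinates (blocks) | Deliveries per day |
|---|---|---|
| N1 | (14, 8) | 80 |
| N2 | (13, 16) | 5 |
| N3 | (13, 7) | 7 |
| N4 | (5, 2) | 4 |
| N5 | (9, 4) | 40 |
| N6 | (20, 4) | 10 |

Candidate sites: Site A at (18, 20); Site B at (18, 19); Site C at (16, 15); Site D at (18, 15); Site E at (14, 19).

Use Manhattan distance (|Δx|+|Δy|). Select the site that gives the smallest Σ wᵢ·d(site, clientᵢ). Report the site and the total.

Total weighted distance at each candidate:
  Site A (18, 20): total = 2755
  Site B (18, 19): total = 2609
  Site C (16, 15): total = 1783
  Site D (18, 15): total = 2035
  Site E (14, 19): total = 2105
Minimum is at Site C with total 1783 blocks.

Site C, total 1783 blocks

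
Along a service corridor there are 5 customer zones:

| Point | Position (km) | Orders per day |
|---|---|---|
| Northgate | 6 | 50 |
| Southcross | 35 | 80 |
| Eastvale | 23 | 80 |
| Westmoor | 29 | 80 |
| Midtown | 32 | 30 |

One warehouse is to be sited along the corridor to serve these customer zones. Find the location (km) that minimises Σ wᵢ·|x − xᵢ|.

For a sum of weighted absolute distances on a line, the optimum is the weighted median (not the mean). Total weight W = 320; half-weight = 160.
Sort by position and accumulate weight:
  km 6 (Northgate, w=50) → cum 50
  km 23 (Eastvale, w=80) → cum 130
  km 29 (Westmoor, w=80) → cum 210  ≥ 160 → median here
  km 32 (Midtown, w=30) → cum 240
  km 35 (Southcross, w=80) → cum 320
Optimal location: km 29.

x = 29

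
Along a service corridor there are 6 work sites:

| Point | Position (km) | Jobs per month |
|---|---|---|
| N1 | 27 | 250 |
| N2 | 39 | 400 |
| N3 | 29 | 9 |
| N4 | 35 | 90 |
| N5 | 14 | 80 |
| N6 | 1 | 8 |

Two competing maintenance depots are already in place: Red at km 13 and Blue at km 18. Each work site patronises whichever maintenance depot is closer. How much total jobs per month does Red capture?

88

The indifferent point is the midpoint (13+18)/2 = 15.5; work sites left of it (closer to Red at 13) go to Red, those right go to Blue.
  N6 at 1 (w=8) → Red
  N5 at 14 (w=80) → Red
  N1 at 27 (w=250) → Blue
  N3 at 29 (w=9) → Blue
  N4 at 35 (w=90) → Blue
  N2 at 39 (w=400) → Blue
Red captures 88; Blue captures 749.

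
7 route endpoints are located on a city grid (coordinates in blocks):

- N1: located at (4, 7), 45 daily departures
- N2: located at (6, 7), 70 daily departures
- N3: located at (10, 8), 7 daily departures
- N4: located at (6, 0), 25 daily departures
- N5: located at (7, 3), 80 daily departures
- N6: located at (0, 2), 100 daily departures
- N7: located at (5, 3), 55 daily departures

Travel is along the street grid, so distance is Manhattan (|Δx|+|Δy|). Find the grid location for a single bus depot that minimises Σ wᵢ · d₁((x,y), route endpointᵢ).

(5, 3)

Manhattan distance separates: Σwᵢ(|x−xᵢ|+|y−yᵢ|) = Σwᵢ|x−xᵢ| + Σwᵢ|y−yᵢ|, so x and y are optimised independently as 1-D weighted medians.
Total weight W = 382; half = 191.
x-coordinate, sorted with cumulative weight:
  x=0 (N6, w=100) cum 100
  x=4 (N1, w=45) cum 145
  x=5 (N7, w=55) cum 200  ← median
  x=6 (N2, w=70) cum 270
  x=6 (N4, w=25) cum 295
  x=7 (N5, w=80) cum 375
  x=10 (N3, w=7) cum 382
⇒ x* = 5
y-coordinate, sorted with cumulative weight:
  y=0 (N4, w=25) cum 25
  y=2 (N6, w=100) cum 125
  y=3 (N5, w=80) cum 205  ← median
  y=3 (N7, w=55) cum 260
  y=7 (N1, w=45) cum 305
  y=7 (N2, w=70) cum 375
  y=8 (N3, w=7) cum 382
⇒ y* = 3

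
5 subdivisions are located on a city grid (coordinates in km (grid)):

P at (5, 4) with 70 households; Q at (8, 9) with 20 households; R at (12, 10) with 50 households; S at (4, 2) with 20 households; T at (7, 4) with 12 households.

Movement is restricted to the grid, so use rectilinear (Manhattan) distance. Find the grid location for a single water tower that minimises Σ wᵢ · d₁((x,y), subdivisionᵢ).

(5, 4)

Manhattan distance separates: Σwᵢ(|x−xᵢ|+|y−yᵢ|) = Σwᵢ|x−xᵢ| + Σwᵢ|y−yᵢ|, so x and y are optimised independently as 1-D weighted medians.
Total weight W = 172; half = 86.
x-coordinate, sorted with cumulative weight:
  x=4 (S, w=20) cum 20
  x=5 (P, w=70) cum 90  ← median
  x=7 (T, w=12) cum 102
  x=8 (Q, w=20) cum 122
  x=12 (R, w=50) cum 172
⇒ x* = 5
y-coordinate, sorted with cumulative weight:
  y=2 (S, w=20) cum 20
  y=4 (P, w=70) cum 90  ← median
  y=4 (T, w=12) cum 102
  y=9 (Q, w=20) cum 122
  y=10 (R, w=50) cum 172
⇒ y* = 4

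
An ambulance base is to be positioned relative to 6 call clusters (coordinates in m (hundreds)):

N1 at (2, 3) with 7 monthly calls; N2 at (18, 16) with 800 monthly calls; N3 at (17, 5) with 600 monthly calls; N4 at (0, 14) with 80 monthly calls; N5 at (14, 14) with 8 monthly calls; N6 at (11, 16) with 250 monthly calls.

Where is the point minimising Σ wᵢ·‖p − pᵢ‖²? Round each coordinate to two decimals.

(15.75, 12.06)

The minimiser of Σwᵢ‖p−pᵢ‖² is the weighted centroid p* = (Σwᵢpᵢ)/(Σwᵢ).
Σwᵢ = 1745.
Σwᵢxᵢ = 7·2 + 800·18 + 600·17 + 80·0 + 8·14 + 250·11 = 27476.
Σwᵢyᵢ = 7·3 + 800·16 + 600·5 + 80·14 + 8·14 + 250·16 = 21053.
x* = 27476/1745 = 15.75, y* = 21053/1745 = 12.06.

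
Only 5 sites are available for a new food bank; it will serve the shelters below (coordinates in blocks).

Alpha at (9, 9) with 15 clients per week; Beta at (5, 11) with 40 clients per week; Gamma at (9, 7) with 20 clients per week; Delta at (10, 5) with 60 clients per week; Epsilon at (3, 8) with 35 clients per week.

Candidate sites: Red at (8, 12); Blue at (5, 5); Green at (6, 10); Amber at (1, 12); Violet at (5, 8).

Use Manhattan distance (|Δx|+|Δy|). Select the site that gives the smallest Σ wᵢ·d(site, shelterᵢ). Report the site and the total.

Violet, total 845 blocks

Total weighted distance at each candidate:
  Red (8, 12): total = 1195
  Blue (5, 5): total = 955
  Green (6, 10): total = 975
  Amber (1, 12): total = 1795
  Violet (5, 8): total = 845
Minimum is at Violet with total 845 blocks.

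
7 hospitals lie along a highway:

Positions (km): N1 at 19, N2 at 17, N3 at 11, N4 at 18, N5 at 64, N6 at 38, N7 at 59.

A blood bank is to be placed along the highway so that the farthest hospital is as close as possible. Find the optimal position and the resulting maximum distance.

The 1-center on a line is the midpoint of the two extreme points: leftmost at 11, rightmost at 64.
Optimal location = (11 + 64)/2 = 37.5; maximum distance = (64 − 11)/2 = 26.5.

location 37.5, max distance 26.5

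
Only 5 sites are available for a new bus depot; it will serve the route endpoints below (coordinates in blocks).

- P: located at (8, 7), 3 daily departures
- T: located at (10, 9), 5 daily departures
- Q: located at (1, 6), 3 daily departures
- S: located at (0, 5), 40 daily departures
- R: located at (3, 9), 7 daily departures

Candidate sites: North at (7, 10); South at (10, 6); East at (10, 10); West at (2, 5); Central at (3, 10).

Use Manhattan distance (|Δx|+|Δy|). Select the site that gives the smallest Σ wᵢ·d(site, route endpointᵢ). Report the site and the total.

Total weighted distance at each candidate:
  North (7, 10): total = 577
  South (10, 6): total = 561
  East (10, 10): total = 715
  West (2, 5): total = 205
  Central (3, 10): total = 409
Minimum is at West with total 205 blocks.

West, total 205 blocks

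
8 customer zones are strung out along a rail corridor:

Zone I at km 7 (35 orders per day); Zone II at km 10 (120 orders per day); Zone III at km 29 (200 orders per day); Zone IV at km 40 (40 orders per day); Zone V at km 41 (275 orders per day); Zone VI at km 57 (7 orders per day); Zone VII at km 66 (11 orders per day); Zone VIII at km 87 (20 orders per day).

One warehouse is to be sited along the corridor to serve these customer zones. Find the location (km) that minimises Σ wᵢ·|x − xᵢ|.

For a sum of weighted absolute distances on a line, the optimum is the weighted median (not the mean). Total weight W = 708; half-weight = 354.
Sort by position and accumulate weight:
  km 7 (Zone I, w=35) → cum 35
  km 10 (Zone II, w=120) → cum 155
  km 29 (Zone III, w=200) → cum 355  ≥ 354 → median here
  km 40 (Zone IV, w=40) → cum 395
  km 41 (Zone V, w=275) → cum 670
  km 57 (Zone VI, w=7) → cum 677
  km 66 (Zone VII, w=11) → cum 688
  km 87 (Zone VIII, w=20) → cum 708
Optimal location: km 29.

x = 29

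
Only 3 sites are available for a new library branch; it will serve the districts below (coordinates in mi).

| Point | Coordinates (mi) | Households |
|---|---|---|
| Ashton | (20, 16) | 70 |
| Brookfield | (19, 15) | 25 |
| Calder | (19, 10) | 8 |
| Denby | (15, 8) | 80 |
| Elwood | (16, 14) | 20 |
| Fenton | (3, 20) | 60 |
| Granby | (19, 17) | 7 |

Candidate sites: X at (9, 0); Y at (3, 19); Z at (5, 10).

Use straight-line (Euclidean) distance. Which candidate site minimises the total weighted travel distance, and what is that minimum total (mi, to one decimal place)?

Total weighted distance at each candidate:
  X (9, 0): total = 4426.9
  Y (3, 19): total = 3521.3
  Z (5, 10): total = 3385.9
Minimum is at Z with total 3385.9 mi.

Z, total 3385.9 mi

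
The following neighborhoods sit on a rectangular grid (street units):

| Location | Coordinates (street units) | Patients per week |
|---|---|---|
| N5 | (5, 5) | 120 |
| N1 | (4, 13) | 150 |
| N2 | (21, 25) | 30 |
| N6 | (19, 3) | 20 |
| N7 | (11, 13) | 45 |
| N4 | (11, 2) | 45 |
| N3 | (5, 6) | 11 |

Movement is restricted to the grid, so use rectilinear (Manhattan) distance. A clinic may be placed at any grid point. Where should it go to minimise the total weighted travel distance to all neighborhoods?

Manhattan distance separates: Σwᵢ(|x−xᵢ|+|y−yᵢ|) = Σwᵢ|x−xᵢ| + Σwᵢ|y−yᵢ|, so x and y are optimised independently as 1-D weighted medians.
Total weight W = 421; half = 210.5.
x-coordinate, sorted with cumulative weight:
  x=4 (N1, w=150) cum 150
  x=5 (N5, w=120) cum 270  ← median
  x=5 (N3, w=11) cum 281
  x=11 (N7, w=45) cum 326
  x=11 (N4, w=45) cum 371
  x=19 (N6, w=20) cum 391
  x=21 (N2, w=30) cum 421
⇒ x* = 5
y-coordinate, sorted with cumulative weight:
  y=2 (N4, w=45) cum 45
  y=3 (N6, w=20) cum 65
  y=5 (N5, w=120) cum 185
  y=6 (N3, w=11) cum 196
  y=13 (N1, w=150) cum 346  ← median
  y=13 (N7, w=45) cum 391
  y=25 (N2, w=30) cum 421
⇒ y* = 13

(5, 13)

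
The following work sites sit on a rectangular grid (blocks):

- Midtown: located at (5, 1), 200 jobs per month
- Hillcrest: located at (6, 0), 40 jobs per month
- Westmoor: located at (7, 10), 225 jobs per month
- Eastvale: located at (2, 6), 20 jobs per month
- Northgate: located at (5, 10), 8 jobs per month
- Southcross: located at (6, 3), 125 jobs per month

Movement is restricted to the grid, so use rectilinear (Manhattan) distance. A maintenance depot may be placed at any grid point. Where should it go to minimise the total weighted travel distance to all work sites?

(6, 3)

Manhattan distance separates: Σwᵢ(|x−xᵢ|+|y−yᵢ|) = Σwᵢ|x−xᵢ| + Σwᵢ|y−yᵢ|, so x and y are optimised independently as 1-D weighted medians.
Total weight W = 618; half = 309.
x-coordinate, sorted with cumulative weight:
  x=2 (Eastvale, w=20) cum 20
  x=5 (Midtown, w=200) cum 220
  x=5 (Northgate, w=8) cum 228
  x=6 (Hillcrest, w=40) cum 268
  x=6 (Southcross, w=125) cum 393  ← median
  x=7 (Westmoor, w=225) cum 618
⇒ x* = 6
y-coordinate, sorted with cumulative weight:
  y=0 (Hillcrest, w=40) cum 40
  y=1 (Midtown, w=200) cum 240
  y=3 (Southcross, w=125) cum 365  ← median
  y=6 (Eastvale, w=20) cum 385
  y=10 (Westmoor, w=225) cum 610
  y=10 (Northgate, w=8) cum 618
⇒ y* = 3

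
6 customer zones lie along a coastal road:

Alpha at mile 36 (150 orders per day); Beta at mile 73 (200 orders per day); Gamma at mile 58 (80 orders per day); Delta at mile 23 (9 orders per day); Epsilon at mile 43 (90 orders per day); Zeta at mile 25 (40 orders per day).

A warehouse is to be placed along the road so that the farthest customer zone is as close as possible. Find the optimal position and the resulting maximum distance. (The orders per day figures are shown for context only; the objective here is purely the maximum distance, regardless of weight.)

location 48, max distance 25

The 1-center on a line is the midpoint of the two extreme points: leftmost at 23, rightmost at 73.
Optimal location = (23 + 73)/2 = 48; maximum distance = (73 − 23)/2 = 25.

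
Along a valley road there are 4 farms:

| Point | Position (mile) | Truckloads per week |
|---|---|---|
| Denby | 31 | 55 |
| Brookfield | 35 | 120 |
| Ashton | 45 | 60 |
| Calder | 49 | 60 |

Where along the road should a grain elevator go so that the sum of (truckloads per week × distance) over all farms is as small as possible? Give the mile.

x = 35

For a sum of weighted absolute distances on a line, the optimum is the weighted median (not the mean). Total weight W = 295; half-weight = 147.5.
Sort by position and accumulate weight:
  mile 31 (Denby, w=55) → cum 55
  mile 35 (Brookfield, w=120) → cum 175  ≥ 147.5 → median here
  mile 45 (Ashton, w=60) → cum 235
  mile 49 (Calder, w=60) → cum 295
Optimal location: mile 35.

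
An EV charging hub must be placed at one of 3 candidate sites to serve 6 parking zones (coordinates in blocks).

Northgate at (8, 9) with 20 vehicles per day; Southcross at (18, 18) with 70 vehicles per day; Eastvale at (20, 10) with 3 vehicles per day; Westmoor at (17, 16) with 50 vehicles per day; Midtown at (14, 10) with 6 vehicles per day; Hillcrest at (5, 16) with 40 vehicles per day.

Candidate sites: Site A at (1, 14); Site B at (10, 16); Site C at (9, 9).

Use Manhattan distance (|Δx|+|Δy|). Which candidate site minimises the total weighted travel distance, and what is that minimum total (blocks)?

Site B, total 1538 blocks

Total weighted distance at each candidate:
  Site A (1, 14): total = 3021
  Site B (10, 16): total = 1538
  Site C (9, 9): total = 2542
Minimum is at Site B with total 1538 blocks.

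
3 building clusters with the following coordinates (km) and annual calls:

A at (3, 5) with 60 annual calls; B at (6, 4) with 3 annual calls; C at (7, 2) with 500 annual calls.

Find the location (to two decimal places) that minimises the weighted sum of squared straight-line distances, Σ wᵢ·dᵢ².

The minimiser of Σwᵢ‖p−pᵢ‖² is the weighted centroid p* = (Σwᵢpᵢ)/(Σwᵢ).
Σwᵢ = 563.
Σwᵢxᵢ = 60·3 + 3·6 + 500·7 = 3698.
Σwᵢyᵢ = 60·5 + 3·4 + 500·2 = 1312.
x* = 3698/563 = 6.57, y* = 1312/563 = 2.33.

(6.57, 2.33)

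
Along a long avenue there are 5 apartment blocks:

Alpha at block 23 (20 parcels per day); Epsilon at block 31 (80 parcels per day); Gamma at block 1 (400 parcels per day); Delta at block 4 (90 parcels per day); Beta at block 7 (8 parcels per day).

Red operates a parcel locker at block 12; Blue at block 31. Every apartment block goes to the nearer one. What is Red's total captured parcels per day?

The indifferent point is the midpoint (12+31)/2 = 21.5; apartment blocks left of it (closer to Red at 12) go to Red, those right go to Blue.
  Gamma at 1 (w=400) → Red
  Delta at 4 (w=90) → Red
  Beta at 7 (w=8) → Red
  Alpha at 23 (w=20) → Blue
  Epsilon at 31 (w=80) → Blue
Red captures 498; Blue captures 100.

498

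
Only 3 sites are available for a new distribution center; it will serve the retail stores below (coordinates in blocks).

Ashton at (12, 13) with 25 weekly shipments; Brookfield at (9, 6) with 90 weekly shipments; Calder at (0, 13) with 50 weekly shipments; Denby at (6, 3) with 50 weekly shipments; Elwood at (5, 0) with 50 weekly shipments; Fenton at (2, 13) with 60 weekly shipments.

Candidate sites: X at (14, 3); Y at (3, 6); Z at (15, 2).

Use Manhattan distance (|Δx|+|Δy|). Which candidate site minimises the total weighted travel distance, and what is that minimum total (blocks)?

Total weighted distance at each candidate:
  X (14, 3): total = 4540
  Y (3, 6): total = 2620
  Z (15, 2): total = 5090
Minimum is at Y with total 2620 blocks.

Y, total 2620 blocks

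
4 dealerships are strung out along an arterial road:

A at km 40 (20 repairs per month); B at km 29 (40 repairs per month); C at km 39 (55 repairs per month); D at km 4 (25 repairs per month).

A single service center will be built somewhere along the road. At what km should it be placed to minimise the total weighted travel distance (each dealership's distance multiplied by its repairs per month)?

For a sum of weighted absolute distances on a line, the optimum is the weighted median (not the mean). Total weight W = 140; half-weight = 70.
Sort by position and accumulate weight:
  km 4 (D, w=25) → cum 25
  km 29 (B, w=40) → cum 65
  km 39 (C, w=55) → cum 120  ≥ 70 → median here
  km 40 (A, w=20) → cum 140
Optimal location: km 39.

x = 39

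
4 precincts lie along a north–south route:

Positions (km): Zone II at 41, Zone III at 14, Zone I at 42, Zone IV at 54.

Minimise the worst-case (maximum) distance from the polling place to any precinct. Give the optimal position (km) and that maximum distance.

location 34, max distance 20

The 1-center on a line is the midpoint of the two extreme points: leftmost at 14, rightmost at 54.
Optimal location = (14 + 54)/2 = 34; maximum distance = (54 − 14)/2 = 20.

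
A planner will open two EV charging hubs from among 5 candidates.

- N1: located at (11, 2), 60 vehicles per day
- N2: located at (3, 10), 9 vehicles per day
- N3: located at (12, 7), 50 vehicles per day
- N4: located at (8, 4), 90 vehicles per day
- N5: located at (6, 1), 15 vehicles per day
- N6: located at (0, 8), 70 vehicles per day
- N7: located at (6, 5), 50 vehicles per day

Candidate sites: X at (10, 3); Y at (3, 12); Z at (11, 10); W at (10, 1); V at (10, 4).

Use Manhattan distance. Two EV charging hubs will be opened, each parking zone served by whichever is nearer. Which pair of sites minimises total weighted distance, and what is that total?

{Y, V}, total 1473

Evaluate every pair (each demand assigned to the nearer of the two):
  {Y, V}: total = 1473
  {X, Y}: total = 1588
  {Z, V}: total = 1897
  {Y, W}: total = 1938
  {W, V}: total = 1957
  {X, Z}: total = 1962
  {X, V}: total = 1987
  {Z, W}: total = 2212
  {X, W}: total = 2226
  {Y, Z}: total = 2708
Best pair: {Y, V} with total 1473.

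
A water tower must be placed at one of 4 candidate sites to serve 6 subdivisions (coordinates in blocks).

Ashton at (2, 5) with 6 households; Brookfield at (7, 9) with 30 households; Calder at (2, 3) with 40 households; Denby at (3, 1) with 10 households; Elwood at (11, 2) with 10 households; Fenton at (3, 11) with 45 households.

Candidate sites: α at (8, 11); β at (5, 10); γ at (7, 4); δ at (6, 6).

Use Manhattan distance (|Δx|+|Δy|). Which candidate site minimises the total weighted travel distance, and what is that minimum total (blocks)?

Total weighted distance at each candidate:
  α (8, 11): total = 1217
  β (5, 10): total = 923
  γ (7, 4): total = 1051
  δ (6, 6): total = 960
Minimum is at β with total 923 blocks.

β, total 923 blocks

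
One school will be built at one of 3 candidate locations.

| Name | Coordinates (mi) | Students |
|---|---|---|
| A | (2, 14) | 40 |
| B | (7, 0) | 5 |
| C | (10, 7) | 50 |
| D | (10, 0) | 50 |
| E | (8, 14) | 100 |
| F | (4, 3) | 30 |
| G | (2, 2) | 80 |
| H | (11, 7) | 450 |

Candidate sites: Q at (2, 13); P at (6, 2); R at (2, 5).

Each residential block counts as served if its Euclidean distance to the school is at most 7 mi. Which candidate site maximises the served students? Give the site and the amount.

Coverage radius r = 7 mi; a point is covered iff (Δx)²+(Δy)² ≤ 7² = 49.
  Q (2, 13): covers {A, E} → 140
  P (6, 2): covers {B, C, D, F, G} → 215
  R (2, 5): covers {F, G} → 110
Maximum coverage at P: 215 students.

P, covering 215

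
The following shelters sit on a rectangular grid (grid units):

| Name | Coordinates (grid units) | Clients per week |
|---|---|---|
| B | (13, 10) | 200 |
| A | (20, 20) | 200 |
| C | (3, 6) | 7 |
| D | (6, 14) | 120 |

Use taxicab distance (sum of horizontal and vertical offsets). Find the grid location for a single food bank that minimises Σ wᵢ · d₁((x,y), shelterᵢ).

Manhattan distance separates: Σwᵢ(|x−xᵢ|+|y−yᵢ|) = Σwᵢ|x−xᵢ| + Σwᵢ|y−yᵢ|, so x and y are optimised independently as 1-D weighted medians.
Total weight W = 527; half = 263.5.
x-coordinate, sorted with cumulative weight:
  x=3 (C, w=7) cum 7
  x=6 (D, w=120) cum 127
  x=13 (B, w=200) cum 327  ← median
  x=20 (A, w=200) cum 527
⇒ x* = 13
y-coordinate, sorted with cumulative weight:
  y=6 (C, w=7) cum 7
  y=10 (B, w=200) cum 207
  y=14 (D, w=120) cum 327  ← median
  y=20 (A, w=200) cum 527
⇒ y* = 14

(13, 14)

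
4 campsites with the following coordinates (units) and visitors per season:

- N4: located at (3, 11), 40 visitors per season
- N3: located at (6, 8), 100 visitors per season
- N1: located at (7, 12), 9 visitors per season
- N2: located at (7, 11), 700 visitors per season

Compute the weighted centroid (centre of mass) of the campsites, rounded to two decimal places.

(6.69, 10.66)

The minimiser of Σwᵢ‖p−pᵢ‖² is the weighted centroid p* = (Σwᵢpᵢ)/(Σwᵢ).
Σwᵢ = 849.
Σwᵢxᵢ = 40·3 + 100·6 + 9·7 + 700·7 = 5683.
Σwᵢyᵢ = 40·11 + 100·8 + 9·12 + 700·11 = 9048.
x* = 5683/849 = 6.69, y* = 9048/849 = 10.66.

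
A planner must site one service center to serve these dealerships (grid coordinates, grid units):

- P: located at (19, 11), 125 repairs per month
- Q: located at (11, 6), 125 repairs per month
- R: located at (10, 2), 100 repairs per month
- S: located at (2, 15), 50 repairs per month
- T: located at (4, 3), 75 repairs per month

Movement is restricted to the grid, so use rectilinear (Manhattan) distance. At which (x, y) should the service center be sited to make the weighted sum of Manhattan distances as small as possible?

(11, 6)

Manhattan distance separates: Σwᵢ(|x−xᵢ|+|y−yᵢ|) = Σwᵢ|x−xᵢ| + Σwᵢ|y−yᵢ|, so x and y are optimised independently as 1-D weighted medians.
Total weight W = 475; half = 237.5.
x-coordinate, sorted with cumulative weight:
  x=2 (S, w=50) cum 50
  x=4 (T, w=75) cum 125
  x=10 (R, w=100) cum 225
  x=11 (Q, w=125) cum 350  ← median
  x=19 (P, w=125) cum 475
⇒ x* = 11
y-coordinate, sorted with cumulative weight:
  y=2 (R, w=100) cum 100
  y=3 (T, w=75) cum 175
  y=6 (Q, w=125) cum 300  ← median
  y=11 (P, w=125) cum 425
  y=15 (S, w=50) cum 475
⇒ y* = 6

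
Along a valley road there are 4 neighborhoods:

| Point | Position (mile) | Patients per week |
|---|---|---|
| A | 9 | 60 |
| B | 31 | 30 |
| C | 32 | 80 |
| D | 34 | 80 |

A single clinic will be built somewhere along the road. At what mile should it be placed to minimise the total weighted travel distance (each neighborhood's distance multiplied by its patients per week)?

For a sum of weighted absolute distances on a line, the optimum is the weighted median (not the mean). Total weight W = 250; half-weight = 125.
Sort by position and accumulate weight:
  mile 9 (A, w=60) → cum 60
  mile 31 (B, w=30) → cum 90
  mile 32 (C, w=80) → cum 170  ≥ 125 → median here
  mile 34 (D, w=80) → cum 250
Optimal location: mile 32.

x = 32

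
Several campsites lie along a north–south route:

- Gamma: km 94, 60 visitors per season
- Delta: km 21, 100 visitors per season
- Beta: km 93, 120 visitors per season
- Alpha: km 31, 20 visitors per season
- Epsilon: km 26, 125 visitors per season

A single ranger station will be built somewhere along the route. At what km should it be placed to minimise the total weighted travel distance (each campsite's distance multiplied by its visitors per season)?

For a sum of weighted absolute distances on a line, the optimum is the weighted median (not the mean). Total weight W = 425; half-weight = 212.5.
Sort by position and accumulate weight:
  km 21 (Delta, w=100) → cum 100
  km 26 (Epsilon, w=125) → cum 225  ≥ 212.5 → median here
  km 31 (Alpha, w=20) → cum 245
  km 93 (Beta, w=120) → cum 365
  km 94 (Gamma, w=60) → cum 425
Optimal location: km 26.

x = 26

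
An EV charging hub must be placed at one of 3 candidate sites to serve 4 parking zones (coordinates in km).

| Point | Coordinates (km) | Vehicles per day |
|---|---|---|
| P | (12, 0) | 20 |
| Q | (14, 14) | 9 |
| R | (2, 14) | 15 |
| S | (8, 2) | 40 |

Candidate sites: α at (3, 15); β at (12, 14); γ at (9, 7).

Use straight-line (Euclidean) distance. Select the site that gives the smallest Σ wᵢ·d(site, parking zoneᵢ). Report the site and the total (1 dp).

Total weighted distance at each candidate:
  α (3, 15): total = 1027.6
  β (12, 14): total = 954.0
  γ (9, 7): total = 582.2
Minimum is at γ with total 582.2 km.

γ, total 582.2 km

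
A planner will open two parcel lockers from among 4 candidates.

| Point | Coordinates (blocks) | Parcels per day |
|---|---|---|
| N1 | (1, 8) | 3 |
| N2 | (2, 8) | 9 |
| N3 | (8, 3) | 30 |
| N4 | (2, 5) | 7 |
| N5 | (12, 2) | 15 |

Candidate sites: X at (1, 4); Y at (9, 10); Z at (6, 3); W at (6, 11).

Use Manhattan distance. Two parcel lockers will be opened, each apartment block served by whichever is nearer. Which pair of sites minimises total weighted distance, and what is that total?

Evaluate every pair (each demand assigned to the nearer of the two):
  {X, Z}: total = 236
  {Z, W}: total = 294
  {Y, Z}: total = 318
  {X, Y}: total = 476
  {X, W}: total = 506
  {Y, W}: total = 562
Best pair: {X, Z} with total 236.

{X, Z}, total 236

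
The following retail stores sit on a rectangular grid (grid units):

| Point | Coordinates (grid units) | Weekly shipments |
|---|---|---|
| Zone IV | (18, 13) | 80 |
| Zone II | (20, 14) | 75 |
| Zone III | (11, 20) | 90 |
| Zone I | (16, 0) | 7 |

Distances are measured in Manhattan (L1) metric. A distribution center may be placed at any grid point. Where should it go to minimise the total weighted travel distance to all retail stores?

Manhattan distance separates: Σwᵢ(|x−xᵢ|+|y−yᵢ|) = Σwᵢ|x−xᵢ| + Σwᵢ|y−yᵢ|, so x and y are optimised independently as 1-D weighted medians.
Total weight W = 252; half = 126.
x-coordinate, sorted with cumulative weight:
  x=11 (Zone III, w=90) cum 90
  x=16 (Zone I, w=7) cum 97
  x=18 (Zone IV, w=80) cum 177  ← median
  x=20 (Zone II, w=75) cum 252
⇒ x* = 18
y-coordinate, sorted with cumulative weight:
  y=0 (Zone I, w=7) cum 7
  y=13 (Zone IV, w=80) cum 87
  y=14 (Zone II, w=75) cum 162  ← median
  y=20 (Zone III, w=90) cum 252
⇒ y* = 14

(18, 14)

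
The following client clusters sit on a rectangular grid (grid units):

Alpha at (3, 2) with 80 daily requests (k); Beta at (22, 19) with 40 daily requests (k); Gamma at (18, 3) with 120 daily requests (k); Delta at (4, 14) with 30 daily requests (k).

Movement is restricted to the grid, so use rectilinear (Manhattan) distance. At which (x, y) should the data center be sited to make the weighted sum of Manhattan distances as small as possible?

Manhattan distance separates: Σwᵢ(|x−xᵢ|+|y−yᵢ|) = Σwᵢ|x−xᵢ| + Σwᵢ|y−yᵢ|, so x and y are optimised independently as 1-D weighted medians.
Total weight W = 270; half = 135.
x-coordinate, sorted with cumulative weight:
  x=3 (Alpha, w=80) cum 80
  x=4 (Delta, w=30) cum 110
  x=18 (Gamma, w=120) cum 230  ← median
  x=22 (Beta, w=40) cum 270
⇒ x* = 18
y-coordinate, sorted with cumulative weight:
  y=2 (Alpha, w=80) cum 80
  y=3 (Gamma, w=120) cum 200  ← median
  y=14 (Delta, w=30) cum 230
  y=19 (Beta, w=40) cum 270
⇒ y* = 3

(18, 3)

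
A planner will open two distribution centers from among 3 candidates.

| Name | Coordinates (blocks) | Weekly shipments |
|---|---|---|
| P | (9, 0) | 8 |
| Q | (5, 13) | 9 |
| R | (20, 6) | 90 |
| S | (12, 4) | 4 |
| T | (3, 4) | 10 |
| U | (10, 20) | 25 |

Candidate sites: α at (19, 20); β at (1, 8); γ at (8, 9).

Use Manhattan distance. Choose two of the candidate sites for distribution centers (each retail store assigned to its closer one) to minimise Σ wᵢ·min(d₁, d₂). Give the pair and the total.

{α, γ}, total 1854

Evaluate every pair (each demand assigned to the nearer of the two):
  {α, γ}: total = 1854
  {α, β}: total = 1904
  {β, γ}: total = 1914
Best pair: {α, γ} with total 1854.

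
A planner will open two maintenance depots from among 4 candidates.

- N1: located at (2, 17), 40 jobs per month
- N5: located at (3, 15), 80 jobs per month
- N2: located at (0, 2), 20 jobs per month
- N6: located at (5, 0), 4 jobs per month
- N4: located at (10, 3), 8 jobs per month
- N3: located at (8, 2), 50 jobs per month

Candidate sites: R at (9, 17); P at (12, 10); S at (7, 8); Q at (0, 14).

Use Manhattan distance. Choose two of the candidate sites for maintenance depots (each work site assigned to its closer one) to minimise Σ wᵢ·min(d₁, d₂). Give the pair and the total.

{S, Q}, total 1214

Evaluate every pair (each demand assigned to the nearer of the two):
  {S, Q}: total = 1214
  {P, Q}: total = 1500
  {R, S}: total = 1634
  {R, Q}: total = 1756
  {R, P}: total = 2060
  {P, S}: total = 2154
Best pair: {S, Q} with total 1214.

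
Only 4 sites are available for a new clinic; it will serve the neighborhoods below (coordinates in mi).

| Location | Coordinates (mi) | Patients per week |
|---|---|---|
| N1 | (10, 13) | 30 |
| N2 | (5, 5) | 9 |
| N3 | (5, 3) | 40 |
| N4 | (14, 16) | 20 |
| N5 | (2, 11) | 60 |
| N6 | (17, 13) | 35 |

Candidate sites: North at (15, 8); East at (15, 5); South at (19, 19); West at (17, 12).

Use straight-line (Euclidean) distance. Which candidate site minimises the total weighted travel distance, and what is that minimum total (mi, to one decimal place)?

Total weighted distance at each candidate:
  North (15, 8): total = 1903.5
  East (15, 5): total = 2149.5
  South (19, 19): total = 2818.4
  West (17, 12): total = 1974.2
Minimum is at North with total 1903.5 mi.

North, total 1903.5 mi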